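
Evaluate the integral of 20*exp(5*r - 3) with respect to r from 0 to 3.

-(4 - 4*exp(15))*exp(-3)

Let u = 5*r - 3, so du = 5 dr. When r = 0, u = -3; when r = 3, u = 12.
The integral becomes 4·∫ exp(u) du from -3 to 12, with antiderivative 4*exp(u).
Back in r: F(r) = 4*exp(5*r - 3).
Then F(3) - F(0) = (4*exp(12)) - (4*exp(-3)) = -(4 - 4*exp(15))*exp(-3).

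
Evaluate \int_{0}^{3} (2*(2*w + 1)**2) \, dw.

Let u = 2*w + 1, so du = 2 dw. When w = 0, u = 1; when w = 3, u = 7.
The integral becomes ∫ u**2 du from 1 to 7, with antiderivative u**3/3.
Back in w: F(w) = (2*w + 1)**3/3.
Then F(3) - F(0) = (343/3) - (1/3) = 114.

114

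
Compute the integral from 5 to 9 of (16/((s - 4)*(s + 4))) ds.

-2*log(13) + 2*log(5) + 4*log(3)

Factor the denominator: s**2 - 16 = (s + 4)(s - 4).
Partial fractions: 16/((s - 4)*(s + 4)) = -2/(s + 4) + 2/(s - 4).
An antiderivative is F(s) = 2*log(s - 4) - 2*log(s + 4).
Then F(9) - F(5) = (-2*log(13) + 2*log(5)) - (-log(81)) = -2*log(13) + 2*log(5) + 4*log(3).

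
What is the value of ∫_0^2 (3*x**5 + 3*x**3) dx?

44

By the power rule, an antiderivative is F(x) = x**6/2 + 3*x**4/4.
Then F(2) - F(0) = (44) - (0) = 44.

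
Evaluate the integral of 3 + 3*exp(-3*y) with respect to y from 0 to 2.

An antiderivative is F(y) = 3*y - exp(-3*y).
Then F(2) - F(0) = (6 - exp(-6)) - (-1) = 7 - exp(-6).

7 - exp(-6)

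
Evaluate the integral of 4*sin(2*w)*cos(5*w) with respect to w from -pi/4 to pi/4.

Use the identity sin(2*w)cos(5*w) = [sin(7*w) + sin(-3*w)]/2.
An antiderivative is F(w) = 2*cos(3*w)/3 - 2*cos(7*w)/7.
Then F(pi/4) - F(-pi/4) = (-10*sqrt(2)/21) - (-10*sqrt(2)/21) = 0.

0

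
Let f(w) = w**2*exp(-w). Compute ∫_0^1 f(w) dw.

2 - 5*exp(-1)

Integrate by parts twice (u = w^2, dv = exp(-w) dw).
An antiderivative is F(w) = (-w**2 - 2*w - 2)*exp(-w).
Then F(1) - F(0) = (-5*exp(-1)) - (-2) = 2 - 5*exp(-1).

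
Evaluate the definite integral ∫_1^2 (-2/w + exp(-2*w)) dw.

An antiderivative is F(w) = -2*log(w) - exp(-2*w)/2.
Then F(2) - F(1) = (-2*log(2) - exp(-4)/2) - (-exp(-2)/2) = (-4*exp(4)*log(2) - 1 + exp(2))*exp(-4)/2.

(-4*exp(4)*log(2) - 1 + exp(2))*exp(-4)/2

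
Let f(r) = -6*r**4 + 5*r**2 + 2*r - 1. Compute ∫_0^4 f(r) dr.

By the power rule, an antiderivative is F(r) = -6*r**5/5 + 5*r**3/3 + r**2 - r.
Then F(4) - F(0) = (-16652/15) - (0) = -16652/15.

-16652/15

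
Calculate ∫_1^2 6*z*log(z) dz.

-9/2 + 12*log(2)

Integrate by parts once (u = ln z, dv = 6*z dz).
An antiderivative is F(z) = 3*z**2*(2*log(z) - 1)/2.
Then F(2) - F(1) = (-6 + 12*log(2)) - (-3/2) = -9/2 + 12*log(2).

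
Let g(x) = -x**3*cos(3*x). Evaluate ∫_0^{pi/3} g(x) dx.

-4/27 + pi**2/27

Integrate by parts 3 times (u = x^3, dv = -cos(3*x) dx).
An antiderivative is F(x) = -x**3*sin(3*x)/3 - x**2*cos(3*x)/3 + 2*x*sin(3*x)/9 + 2*cos(3*x)/27.
Then F(pi/3) - F(0) = (-2/27 + pi**2/27) - (2/27) = -4/27 + pi**2/27.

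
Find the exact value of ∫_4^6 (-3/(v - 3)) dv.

An antiderivative is F(v) = -3*log(v - 3).
Then F(6) - F(4) = (-log(27)) - (0) = -log(27).

-log(27)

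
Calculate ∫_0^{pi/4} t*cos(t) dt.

Integrate by parts once (u = t, dv = cos(t) dt).
An antiderivative is F(t) = t*sin(t) + cos(t).
Then F(pi/4) - F(0) = (sqrt(2)*(pi + 4)/8) - (1) = -1 + sqrt(2)*pi/8 + sqrt(2)/2.

-1 + sqrt(2)*pi/8 + sqrt(2)/2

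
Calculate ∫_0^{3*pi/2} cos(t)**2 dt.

3*pi/4

Use the identity cos^2(t) = (1 + cos(2*t))/2.
An antiderivative is F(t) = t/2 + sin(2*t)/4.
Then F(3*pi/2) - F(0) = (3*pi/4) - (0) = 3*pi/4.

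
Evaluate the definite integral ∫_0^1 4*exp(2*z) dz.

An antiderivative is F(z) = 2*exp(2*z).
Then F(1) - F(0) = (2*exp(2)) - (2) = -2 + 2*exp(2).

-2 + 2*exp(2)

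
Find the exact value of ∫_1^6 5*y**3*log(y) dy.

-6475/16 + 1620*log(2) + 1620*log(3)

Integrate by parts once (u = ln y, dv = 5*y**3 dy).
An antiderivative is F(y) = 5*y**4*(4*log(y) - 1)/16.
Then F(6) - F(1) = (-405 + 1620*log(2) + 1620*log(3)) - (-5/16) = -6475/16 + 1620*log(2) + 1620*log(3).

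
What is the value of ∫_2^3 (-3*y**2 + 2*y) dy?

By the power rule, an antiderivative is F(y) = -y**3 + y**2.
Then F(3) - F(2) = (-18) - (-4) = -14.

-14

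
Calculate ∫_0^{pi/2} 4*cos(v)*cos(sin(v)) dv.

4*sin(1)

Let u = sin(v), so du = cos(v) dv. When v = 0, u = 0; when v = pi/2, u = 1.
The integral becomes 4·∫ cos(u) du from 0 to 1, with antiderivative 4*sin(u).
Back in v: F(v) = 4*sin(sin(v)).
Then F(pi/2) - F(0) = (4*sin(1)) - (0) = 4*sin(1).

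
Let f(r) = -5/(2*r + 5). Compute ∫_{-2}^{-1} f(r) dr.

-5*log(3)/2

An antiderivative is F(r) = -5*log(2*r + 5)/2.
Then F(-1) - F(-2) = (-5*log(3)/2) - (0) = -5*log(3)/2.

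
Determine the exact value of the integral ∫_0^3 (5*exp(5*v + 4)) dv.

-exp(4) + exp(19)

Let u = 5*v + 4, so du = 5 dv. When v = 0, u = 4; when v = 3, u = 19.
The integral becomes ∫ exp(u) du from 4 to 19, with antiderivative exp(u).
Back in v: F(v) = exp(5*v + 4).
Then F(3) - F(0) = (exp(19)) - (exp(4)) = -exp(4) + exp(19).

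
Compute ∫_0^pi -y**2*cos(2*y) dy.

-pi/2

Integrate by parts twice (u = y^2, dv = -cos(2*y) dy).
An antiderivative is F(y) = -y**2*sin(2*y)/2 - y*cos(2*y)/2 + sin(2*y)/4.
Then F(pi) - F(0) = (-pi/2) - (0) = -pi/2.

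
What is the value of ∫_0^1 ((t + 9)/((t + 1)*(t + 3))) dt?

Factor the denominator: t**2 + 4*t + 3 = (t + 3)(t + 1).
Partial fractions: (t + 9)/((t + 1)*(t + 3)) = -3/(t + 3) + 4/(t + 1).
An antiderivative is F(t) = 4*log(t + 1) - 3*log(t + 3).
Then F(1) - F(0) = (-log(4)) - (-log(27)) = log(27/4).

log(27/4)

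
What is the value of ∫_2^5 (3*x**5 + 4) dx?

15585/2

By the power rule, an antiderivative is F(x) = x**6/2 + 4*x.
Then F(5) - F(2) = (15665/2) - (40) = 15585/2.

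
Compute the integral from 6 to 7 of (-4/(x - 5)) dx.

An antiderivative is F(x) = -4*log(x - 5).
Then F(7) - F(6) = (-log(16)) - (0) = -log(16).

-log(16)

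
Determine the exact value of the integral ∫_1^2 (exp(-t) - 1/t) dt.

An antiderivative is F(t) = -log(t) - exp(-t).
Then F(2) - F(1) = (-log(2) - exp(-2)) - (-exp(-1)) = -log(2) - exp(-2) + exp(-1).

-log(2) - exp(-2) + exp(-1)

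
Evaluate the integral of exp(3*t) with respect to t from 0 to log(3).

Let u = exp(t), so du = exp(t) dt. When t = 0, u = 1; when t = log(3), u = 3.
The integral becomes ∫ u**2 du from 1 to 3, with antiderivative u**3/3.
Back in t: F(t) = exp(3*t)/3.
Then F(log(3)) - F(0) = (9) - (1/3) = 26/3.

26/3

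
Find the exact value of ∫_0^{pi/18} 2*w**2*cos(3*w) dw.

Integrate by parts twice (u = w^2, dv = 2*cos(3*w) dw).
An antiderivative is F(w) = 2*w**2*sin(3*w)/3 + 4*w*cos(3*w)/9 - 4*sin(3*w)/27.
Then F(pi/18) - F(0) = (-2/27 + pi**2/972 + sqrt(3)*pi/81) - (0) = -2/27 + pi**2/972 + sqrt(3)*pi/81.

-2/27 + pi**2/972 + sqrt(3)*pi/81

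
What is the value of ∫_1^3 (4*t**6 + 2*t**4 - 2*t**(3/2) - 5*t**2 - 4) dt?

By the power rule, an antiderivative is F(t) = 4*t**7/7 - 4*t**(5/2)/5 + 2*t**5/5 - 5*t**3/3 - 4*t.
Then F(3) - F(1) = (45147/35 - 36*sqrt(3)/5) - (-577/105) = 136018/105 - 36*sqrt(3)/5.

136018/105 - 36*sqrt(3)/5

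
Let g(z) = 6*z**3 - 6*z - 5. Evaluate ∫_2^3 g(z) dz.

By the power rule, an antiderivative is F(z) = 3*z**4/2 - 3*z**2 - 5*z.
Then F(3) - F(2) = (159/2) - (2) = 155/2.

155/2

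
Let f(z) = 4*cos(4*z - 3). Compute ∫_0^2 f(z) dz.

Let u = 4*z - 3, so du = 4 dz. When z = 0, u = -3; when z = 2, u = 5.
The integral becomes ∫ cos(u) du from -3 to 5, with antiderivative sin(u).
Back in z: F(z) = sin(4*z - 3).
Then F(2) - F(0) = (sin(5)) - (-sin(3)) = sin(5) + sin(3).

sin(5) + sin(3)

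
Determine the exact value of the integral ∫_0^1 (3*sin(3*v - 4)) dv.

cos(4) - cos(1)

Let u = 3*v - 4, so du = 3 dv. When v = 0, u = -4; when v = 1, u = -1.
The integral becomes ∫ sin(u) du from -4 to -1, with antiderivative -cos(u).
Back in v: F(v) = -cos(3*v - 4).
Then F(1) - F(0) = (-cos(1)) - (-cos(4)) = cos(4) - cos(1).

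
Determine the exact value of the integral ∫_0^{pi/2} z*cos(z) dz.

-1 + pi/2

Integrate by parts once (u = z, dv = cos(z) dz).
An antiderivative is F(z) = z*sin(z) + cos(z).
Then F(pi/2) - F(0) = (pi/2) - (1) = -1 + pi/2.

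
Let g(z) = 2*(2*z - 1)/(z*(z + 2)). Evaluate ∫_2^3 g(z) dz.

Factor the denominator: z**2 + 2*z = (z + 2)z.
Partial fractions: 2*(2*z - 1)/(z*(z + 2)) = 5/(z + 2) - 1/z.
An antiderivative is F(z) = -log(z) + 5*log(z + 2).
Then F(3) - F(2) = (-log(3) + 5*log(5)) - (9*log(2)) = -9*log(2) - log(3) + 5*log(5).

-9*log(2) - log(3) + 5*log(5)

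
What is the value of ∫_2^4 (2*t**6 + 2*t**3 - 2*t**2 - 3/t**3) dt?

By the power rule, an antiderivative is F(t) = 2*t**7/7 + t**4/2 - 2*t**3/3 + 3/(2*t**2).
Then F(4) - F(2) = (3203135/672) - (6655/168) = 3176515/672.

3176515/672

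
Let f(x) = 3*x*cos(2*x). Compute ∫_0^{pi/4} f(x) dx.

-3/4 + 3*pi/8

Integrate by parts once (u = x, dv = 3*cos(2*x) dx).
An antiderivative is F(x) = 3*x*sin(2*x)/2 + 3*cos(2*x)/4.
Then F(pi/4) - F(0) = (3*pi/8) - (3/4) = -3/4 + 3*pi/8.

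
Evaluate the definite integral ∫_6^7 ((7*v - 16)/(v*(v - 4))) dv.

-7*log(2) - log(3) + 4*log(7)

Factor the denominator: v**2 - 4*v = v(v - 4).
Partial fractions: (7*v - 16)/(v*(v - 4)) = 4/v + 3/(v - 4).
An antiderivative is F(v) = 4*log(v) + 3*log(v - 4).
Then F(7) - F(6) = (3*log(3) + 4*log(7)) - (4*log(3) + 7*log(2)) = -7*log(2) - log(3) + 4*log(7).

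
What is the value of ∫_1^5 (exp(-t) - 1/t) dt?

-log(5) - exp(-5) + exp(-1)

An antiderivative is F(t) = -log(t) - exp(-t).
Then F(5) - F(1) = (-log(5) - exp(-5)) - (-exp(-1)) = -log(5) - exp(-5) + exp(-1).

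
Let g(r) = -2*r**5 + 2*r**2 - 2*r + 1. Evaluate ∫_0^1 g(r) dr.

By the power rule, an antiderivative is F(r) = -r**6/3 + 2*r**3/3 - r**2 + r.
Then F(1) - F(0) = (1/3) - (0) = 1/3.

1/3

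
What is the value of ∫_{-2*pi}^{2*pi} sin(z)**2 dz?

Use the identity sin^2(z) = (1 - cos(2*z))/2.
An antiderivative is F(z) = z/2 - sin(2*z)/4.
Then F(2*pi) - F(-2*pi) = (pi) - (-pi) = 2*pi.

2*pi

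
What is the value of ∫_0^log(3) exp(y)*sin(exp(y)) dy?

Let u = exp(y), so du = exp(y) dy. When y = 0, u = 1; when y = log(3), u = 3.
The integral becomes ∫ sin(u) du from 1 to 3, with antiderivative -cos(u).
Back in y: F(y) = -cos(exp(y)).
Then F(log(3)) - F(0) = (-cos(3)) - (-cos(1)) = cos(1) - cos(3).

cos(1) - cos(3)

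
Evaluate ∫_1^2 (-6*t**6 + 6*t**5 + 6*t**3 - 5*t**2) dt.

By the power rule, an antiderivative is F(t) = -6*t**7/7 + t**6 + 3*t**4/2 - 5*t**3/3.
Then F(2) - F(1) = (-736/21) - (-1/42) = -1471/42.

-1471/42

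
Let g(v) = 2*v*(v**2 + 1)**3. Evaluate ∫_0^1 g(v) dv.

Let u = v**2 + 1, so du = 2*v dv. When v = 0, u = 1; when v = 1, u = 2.
The integral becomes ∫ u**3 du from 1 to 2, with antiderivative u**4/4.
Back in v: F(v) = (v**2 + 1)**4/4.
Then F(1) - F(0) = (4) - (1/4) = 15/4.

15/4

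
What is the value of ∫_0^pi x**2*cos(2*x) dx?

pi/2

Integrate by parts twice (u = x^2, dv = cos(2*x) dx).
An antiderivative is F(x) = x**2*sin(2*x)/2 + x*cos(2*x)/2 - sin(2*x)/4.
Then F(pi) - F(0) = (pi/2) - (0) = pi/2.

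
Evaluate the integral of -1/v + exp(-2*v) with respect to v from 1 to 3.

An antiderivative is F(v) = -log(v) - exp(-2*v)/2.
Then F(3) - F(1) = (-log(3) - exp(-6)/2) - (-exp(-2)/2) = -log(3) - exp(-6)/2 + exp(-2)/2.

-log(3) - exp(-6)/2 + exp(-2)/2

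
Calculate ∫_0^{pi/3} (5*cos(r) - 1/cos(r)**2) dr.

3*sqrt(3)/2

An antiderivative is F(r) = 5*sin(r) - tan(r).
Then F(pi/3) - F(0) = (3*sqrt(3)/2) - (0) = 3*sqrt(3)/2.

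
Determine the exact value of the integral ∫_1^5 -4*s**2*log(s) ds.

Integrate by parts once (u = ln s, dv = -4*s**2 ds).
An antiderivative is F(s) = -4*s**3*(3*log(s) - 1)/9.
Then F(5) - F(1) = (500/9 - 500*log(5)/3) - (4/9) = 496/9 - 500*log(5)/3.

496/9 - 500*log(5)/3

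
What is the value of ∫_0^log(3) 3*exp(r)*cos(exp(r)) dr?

-3*sin(1) + 3*sin(3)

Let u = exp(r), so du = exp(r) dr. When r = 0, u = 1; when r = log(3), u = 3.
The integral becomes 3·∫ cos(u) du from 1 to 3, with antiderivative 3*sin(u).
Back in r: F(r) = 3*sin(exp(r)).
Then F(log(3)) - F(0) = (3*sin(3)) - (3*sin(1)) = -3*sin(1) + 3*sin(3).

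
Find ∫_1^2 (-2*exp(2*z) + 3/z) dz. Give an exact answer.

An antiderivative is F(z) = -exp(2*z) + 3*log(z).
Then F(2) - F(1) = (-exp(4) + log(8)) - (-exp(2)) = -exp(4) + log(8) + exp(2).

-exp(4) + log(8) + exp(2)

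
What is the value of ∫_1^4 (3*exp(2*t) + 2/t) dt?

-3*exp(2)/2 + log(16) + 3*exp(8)/2

An antiderivative is F(t) = 3*exp(2*t)/2 + 2*log(t).
Then F(4) - F(1) = (log(16) + 3*exp(8)/2) - (3*exp(2)/2) = -3*exp(2)/2 + log(16) + 3*exp(8)/2.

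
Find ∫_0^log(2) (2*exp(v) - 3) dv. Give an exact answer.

An antiderivative is F(v) = -3*v + 2*exp(v).
Then F(log(2)) - F(0) = (4 - log(8)) - (2) = 2 - log(8).

2 - log(8)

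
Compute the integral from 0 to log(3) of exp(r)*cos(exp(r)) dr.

-sin(1) + sin(3)

Let u = exp(r), so du = exp(r) dr. When r = 0, u = 1; when r = log(3), u = 3.
The integral becomes ∫ cos(u) du from 1 to 3, with antiderivative sin(u).
Back in r: F(r) = sin(exp(r)).
Then F(log(3)) - F(0) = (sin(3)) - (sin(1)) = -sin(1) + sin(3).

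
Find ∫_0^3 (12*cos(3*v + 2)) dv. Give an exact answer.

4*sin(11) - 4*sin(2)

Let u = 3*v + 2, so du = 3 dv. When v = 0, u = 2; when v = 3, u = 11.
The integral becomes 4·∫ cos(u) du from 2 to 11, with antiderivative 4*sin(u).
Back in v: F(v) = 4*sin(3*v + 2).
Then F(3) - F(0) = (4*sin(11)) - (4*sin(2)) = 4*sin(11) - 4*sin(2).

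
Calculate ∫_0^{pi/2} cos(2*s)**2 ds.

pi/4

Use the identity cos^2(2*s) = (1 + cos(4*s))/2.
An antiderivative is F(s) = s/2 + sin(4*s)/8.
Then F(pi/2) - F(0) = (pi/4) - (0) = pi/4.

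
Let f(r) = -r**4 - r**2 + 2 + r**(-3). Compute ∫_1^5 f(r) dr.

By the power rule, an antiderivative is F(r) = -r**5/5 - r**3/3 + 2*r - 1/(2*r**2).
Then F(5) - F(1) = (-98503/150) - (29/30) = -49324/75.

-49324/75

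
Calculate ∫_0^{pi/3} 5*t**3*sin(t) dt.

Integrate by parts 3 times (u = t^3, dv = 5*sin(t) dt).
An antiderivative is F(t) = -5*t**3*cos(t) + 15*t**2*sin(t) + 30*t*cos(t) - 30*sin(t).
Then F(pi/3) - F(0) = (-15*sqrt(3) - 5*pi**3/54 + 5*sqrt(3)*pi**2/6 + 5*pi) - (0) = -15*sqrt(3) - 5*pi**3/54 + 5*sqrt(3)*pi**2/6 + 5*pi.

-15*sqrt(3) - 5*pi**3/54 + 5*sqrt(3)*pi**2/6 + 5*pi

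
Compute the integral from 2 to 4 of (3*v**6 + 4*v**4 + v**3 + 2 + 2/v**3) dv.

4381801/560

By the power rule, an antiderivative is F(v) = 3*v**7/7 + 4*v**5/5 + v**4/4 + 2*v - 1/v**2.
Then F(4) - F(2) = (4431197/560) - (12349/140) = 4381801/560.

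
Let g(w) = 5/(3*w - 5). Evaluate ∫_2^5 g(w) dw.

An antiderivative is F(w) = 5*log(3*w - 5)/3.
Then F(5) - F(2) = (5*log(10)/3) - (0) = 5*log(10)/3.

5*log(10)/3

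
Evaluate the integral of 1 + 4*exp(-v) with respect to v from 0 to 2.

An antiderivative is F(v) = v - 4*exp(-v).
Then F(2) - F(0) = (2 - 4*exp(-2)) - (-4) = 6 - 4*exp(-2).

6 - 4*exp(-2)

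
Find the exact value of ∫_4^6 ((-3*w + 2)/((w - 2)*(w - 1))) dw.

log(5/48)

Factor the denominator: w**2 - 3*w + 2 = (w - 1)(w - 2).
Partial fractions: (-3*w + 2)/((w - 2)*(w - 1)) = 1/(w - 1) - 4/(w - 2).
An antiderivative is F(w) = -4*log(w - 2) + log(w - 1).
Then F(6) - F(4) = (-8*log(2) + log(5)) - (log(3/16)) = log(5/48).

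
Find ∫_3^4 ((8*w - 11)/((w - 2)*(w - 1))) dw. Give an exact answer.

Factor the denominator: w**2 - 3*w + 2 = (w - 1)(w - 2).
Partial fractions: (8*w - 11)/((w - 2)*(w - 1)) = 3/(w - 1) + 5/(w - 2).
An antiderivative is F(w) = 5*log(w - 2) + 3*log(w - 1).
Then F(4) - F(3) = (3*log(3) + 5*log(2)) - (log(8)) = 2*log(2) + 3*log(3).

2*log(2) + 3*log(3)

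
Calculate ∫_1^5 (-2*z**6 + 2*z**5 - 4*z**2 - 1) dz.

-362932/21

By the power rule, an antiderivative is F(z) = -2*z**7/7 + z**6/3 - 4*z**3/3 - z.
Then F(5) - F(1) = (-362980/21) - (-16/7) = -362932/21.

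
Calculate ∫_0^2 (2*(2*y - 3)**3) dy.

Let u = 2*y - 3, so du = 2 dy. When y = 0, u = -3; when y = 2, u = 1.
The integral becomes ∫ u**3 du from -3 to 1, with antiderivative u**4/4.
Back in y: F(y) = (2*y - 3)**4/4.
Then F(2) - F(0) = (1/4) - (81/4) = -20.

-20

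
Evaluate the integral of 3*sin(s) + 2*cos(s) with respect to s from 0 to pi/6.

4 - 3*sqrt(3)/2

An antiderivative is F(s) = 2*sin(s) - 3*cos(s).
Then F(pi/6) - F(0) = (1 - 3*sqrt(3)/2) - (-3) = 4 - 3*sqrt(3)/2.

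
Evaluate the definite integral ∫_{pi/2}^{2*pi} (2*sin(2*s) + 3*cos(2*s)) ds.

An antiderivative is F(s) = 3*sin(2*s)/2 - cos(2*s).
Then F(2*pi) - F(pi/2) = (-1) - (1) = -2.

-2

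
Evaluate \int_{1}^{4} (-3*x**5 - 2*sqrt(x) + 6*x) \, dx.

-12071/6

By the power rule, an antiderivative is F(x) = -x**6/2 - 4*x**(3/2)/3 + 3*x**2.
Then F(4) - F(1) = (-6032/3) - (7/6) = -12071/6.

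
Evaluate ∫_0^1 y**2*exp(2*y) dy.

Integrate by parts twice (u = y^2, dv = exp(2*y) dy).
An antiderivative is F(y) = (2*y**2 - 2*y + 1)*exp(2*y)/4.
Then F(1) - F(0) = (exp(2)/4) - (1/4) = -1/4 + exp(2)/4.

-1/4 + exp(2)/4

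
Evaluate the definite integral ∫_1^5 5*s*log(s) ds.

-30 + 125*log(5)/2

Integrate by parts once (u = ln s, dv = 5*s ds).
An antiderivative is F(s) = 5*s**2*(2*log(s) - 1)/4.
Then F(5) - F(1) = (-125/4 + 125*log(5)/2) - (-5/4) = -30 + 125*log(5)/2.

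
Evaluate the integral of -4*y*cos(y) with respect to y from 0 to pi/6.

-2*sqrt(3) - pi/3 + 4

Integrate by parts once (u = y, dv = -4*cos(y) dy).
An antiderivative is F(y) = -4*y*sin(y) - 4*cos(y).
Then F(pi/6) - F(0) = (-2*sqrt(3) - pi/3) - (-4) = -2*sqrt(3) - pi/3 + 4.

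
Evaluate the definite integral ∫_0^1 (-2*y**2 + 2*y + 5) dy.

16/3

By the power rule, an antiderivative is F(y) = -2*y**3/3 + y**2 + 5*y.
Then F(1) - F(0) = (16/3) - (0) = 16/3.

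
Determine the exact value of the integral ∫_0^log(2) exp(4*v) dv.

Let u = exp(v), so du = exp(v) dv. When v = 0, u = 1; when v = log(2), u = 2.
The integral becomes ∫ u**3 du from 1 to 2, with antiderivative u**4/4.
Back in v: F(v) = exp(4*v)/4.
Then F(log(2)) - F(0) = (4) - (1/4) = 15/4.

15/4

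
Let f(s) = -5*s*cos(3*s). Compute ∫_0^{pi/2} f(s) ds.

5/9 + 5*pi/6

Integrate by parts once (u = s, dv = -5*cos(3*s) ds).
An antiderivative is F(s) = -5*s*sin(3*s)/3 - 5*cos(3*s)/9.
Then F(pi/2) - F(0) = (5*pi/6) - (-5/9) = 5/9 + 5*pi/6.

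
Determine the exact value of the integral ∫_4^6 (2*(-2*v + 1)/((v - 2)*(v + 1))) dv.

-2*log(7) - 2*log(2) + 2*log(5)

Factor the denominator: v**2 - v - 2 = (v + 1)(v - 2).
Partial fractions: 2*(-2*v + 1)/((v - 2)*(v + 1)) = -2/(v + 1) - 2/(v - 2).
An antiderivative is F(v) = -2*log(v - 2) - 2*log(v + 1).
Then F(6) - F(4) = (-2*log(7) - 4*log(2)) - (-log(100)) = -2*log(7) - 2*log(2) + 2*log(5).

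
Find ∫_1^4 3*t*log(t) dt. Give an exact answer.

-45/4 + 48*log(2)

Integrate by parts once (u = ln t, dv = 3*t dt).
An antiderivative is F(t) = 3*t**2*(2*log(t) - 1)/4.
Then F(4) - F(1) = (-12 + 48*log(2)) - (-3/4) = -45/4 + 48*log(2).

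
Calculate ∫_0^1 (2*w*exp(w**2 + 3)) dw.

-exp(3) + exp(4)

Let u = w**2 + 3, so du = 2*w dw. When w = 0, u = 3; when w = 1, u = 4.
The integral becomes ∫ exp(u) du from 3 to 4, with antiderivative exp(u).
Back in w: F(w) = exp(w**2 + 3).
Then F(1) - F(0) = (exp(4)) - (exp(3)) = -exp(3) + exp(4).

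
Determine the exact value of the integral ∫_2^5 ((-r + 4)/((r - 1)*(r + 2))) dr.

Factor the denominator: r**2 + r - 2 = (r + 2)(r - 1).
Partial fractions: (-r + 4)/((r - 1)*(r + 2)) = -2/(r + 2) + 1/(r - 1).
An antiderivative is F(r) = log(r - 1) - 2*log(r + 2).
Then F(5) - F(2) = (log(4/49)) - (-log(16)) = log(64/49).

log(64/49)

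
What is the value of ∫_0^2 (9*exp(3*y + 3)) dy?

-3*(1 - exp(6))*exp(3)

Let u = 3*y + 3, so du = 3 dy. When y = 0, u = 3; when y = 2, u = 9.
The integral becomes 3·∫ exp(u) du from 3 to 9, with antiderivative 3*exp(u).
Back in y: F(y) = 3*exp(3*y + 3).
Then F(2) - F(0) = (3*exp(9)) - (3*exp(3)) = -3*(1 - exp(6))*exp(3).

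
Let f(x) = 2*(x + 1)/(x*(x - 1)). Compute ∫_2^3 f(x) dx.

Factor the denominator: x**2 - x = x(x - 1).
Partial fractions: 2*(x + 1)/(x*(x - 1)) = -2/x + 4/(x - 1).
An antiderivative is F(x) = -2*log(x) + 4*log(x - 1).
Then F(3) - F(2) = (log(16/9)) - (-log(4)) = log(64/9).

log(64/9)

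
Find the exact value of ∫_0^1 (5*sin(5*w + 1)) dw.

Let u = 5*w + 1, so du = 5 dw. When w = 0, u = 1; when w = 1, u = 6.
The integral becomes ∫ sin(u) du from 1 to 6, with antiderivative -cos(u).
Back in w: F(w) = -cos(5*w + 1).
Then F(1) - F(0) = (-cos(6)) - (-cos(1)) = -cos(6) + cos(1).

-cos(6) + cos(1)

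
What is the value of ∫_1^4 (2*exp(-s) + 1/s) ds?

An antiderivative is F(s) = log(s) - 2*exp(-s).
Then F(4) - F(1) = ((-2 + log(4**exp(4)))*exp(-4)) - (-2*exp(-1)) = (-2 + 2*exp(3) + log(4**exp(4)))*exp(-4).

(-2 + 2*exp(3) + log(4**exp(4)))*exp(-4)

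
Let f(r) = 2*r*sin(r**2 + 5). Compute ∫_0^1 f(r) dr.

Let u = r**2 + 5, so du = 2*r dr. When r = 0, u = 5; when r = 1, u = 6.
The integral becomes ∫ sin(u) du from 5 to 6, with antiderivative -cos(u).
Back in r: F(r) = -cos(r**2 + 5).
Then F(1) - F(0) = (-cos(6)) - (-cos(5)) = -cos(6) + cos(5).

-cos(6) + cos(5)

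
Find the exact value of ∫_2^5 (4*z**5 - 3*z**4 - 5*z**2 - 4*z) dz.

41406/5

By the power rule, an antiderivative is F(z) = 2*z**6/3 - 3*z**5/5 - 5*z**3/3 - 2*z**2.
Then F(5) - F(2) = (24850/3) - (32/15) = 41406/5.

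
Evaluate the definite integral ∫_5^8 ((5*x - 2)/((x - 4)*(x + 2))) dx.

Factor the denominator: x**2 - 2*x - 8 = (x + 2)(x - 4).
Partial fractions: (5*x - 2)/((x - 4)*(x + 2)) = 2/(x + 2) + 3/(x - 4).
An antiderivative is F(x) = 3*log(x - 4) + 2*log(x + 2).
Then F(8) - F(5) = (2*log(5) + 8*log(2)) - (log(49)) = -2*log(7) + 2*log(5) + 8*log(2).

-2*log(7) + 2*log(5) + 8*log(2)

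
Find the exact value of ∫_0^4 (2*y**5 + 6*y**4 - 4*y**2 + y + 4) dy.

By the power rule, an antiderivative is F(y) = y**6/3 + 6*y**5/5 - 4*y**3/3 + y**2/2 + 4*y.
Then F(4) - F(0) = (12664/5) - (0) = 12664/5.

12664/5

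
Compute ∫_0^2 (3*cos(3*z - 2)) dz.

Let u = 3*z - 2, so du = 3 dz. When z = 0, u = -2; when z = 2, u = 4.
The integral becomes ∫ cos(u) du from -2 to 4, with antiderivative sin(u).
Back in z: F(z) = sin(3*z - 2).
Then F(2) - F(0) = (sin(4)) - (-sin(2)) = sin(4) + sin(2).

sin(4) + sin(2)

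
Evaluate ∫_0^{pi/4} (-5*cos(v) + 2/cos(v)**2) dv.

An antiderivative is F(v) = -5*sin(v) + 2*tan(v).
Then F(pi/4) - F(0) = (2 - 5*sqrt(2)/2) - (0) = 2 - 5*sqrt(2)/2.

2 - 5*sqrt(2)/2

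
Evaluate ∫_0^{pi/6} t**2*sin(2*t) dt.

Integrate by parts twice (u = t^2, dv = sin(2*t) dt).
An antiderivative is F(t) = -t**2*cos(2*t)/2 + t*sin(2*t)/2 + cos(2*t)/4.
Then F(pi/6) - F(0) = (-pi**2/144 + 1/8 + sqrt(3)*pi/24) - (1/4) = -1/8 - pi**2/144 + sqrt(3)*pi/24.

-1/8 - pi**2/144 + sqrt(3)*pi/24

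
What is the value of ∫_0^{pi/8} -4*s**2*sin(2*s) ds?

Integrate by parts twice (u = s^2, dv = -4*sin(2*s) ds).
An antiderivative is F(s) = 2*s**2*cos(2*s) - 2*s*sin(2*s) - cos(2*s).
Then F(pi/8) - F(0) = (sqrt(2)*(-32 - 8*pi + pi**2)/64) - (-1) = -sqrt(2)/2 - sqrt(2)*pi/8 + sqrt(2)*pi**2/64 + 1.

-sqrt(2)/2 - sqrt(2)*pi/8 + sqrt(2)*pi**2/64 + 1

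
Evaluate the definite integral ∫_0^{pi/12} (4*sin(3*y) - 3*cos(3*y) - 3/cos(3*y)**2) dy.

1/3 - 7*sqrt(2)/6

An antiderivative is F(y) = -sin(3*y) - 4*cos(3*y)/3 - tan(3*y).
Then F(pi/12) - F(0) = (-7*sqrt(2)/6 - 1) - (-4/3) = 1/3 - 7*sqrt(2)/6.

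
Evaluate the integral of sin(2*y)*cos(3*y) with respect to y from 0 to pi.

Use the identity sin(2*y)cos(3*y) = [sin(5*y) + sin(-y)]/2.
An antiderivative is F(y) = cos(y)/2 - cos(5*y)/10.
Then F(pi) - F(0) = (-2/5) - (2/5) = -4/5.

-4/5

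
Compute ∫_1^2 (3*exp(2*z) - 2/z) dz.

-3*exp(2)/2 - log(4) + 3*exp(4)/2

An antiderivative is F(z) = 3*exp(2*z)/2 - 2*log(z).
Then F(2) - F(1) = (-log(4) + 3*exp(4)/2) - (3*exp(2)/2) = -3*exp(2)/2 - log(4) + 3*exp(4)/2.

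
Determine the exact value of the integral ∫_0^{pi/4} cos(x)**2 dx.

Use the identity cos^2(x) = (1 + cos(2*x))/2.
An antiderivative is F(x) = x/2 + sin(2*x)/4.
Then F(pi/4) - F(0) = (1/4 + pi/8) - (0) = 1/4 + pi/8.

1/4 + pi/8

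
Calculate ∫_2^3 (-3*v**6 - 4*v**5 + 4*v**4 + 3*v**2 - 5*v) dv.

By the power rule, an antiderivative is F(v) = -3*v**7/7 - 2*v**6/3 + 4*v**5/5 + v**3 - 5*v**2/2.
Then F(3) - F(2) = (-85707/70) - (-7762/105) = -241597/210.

-241597/210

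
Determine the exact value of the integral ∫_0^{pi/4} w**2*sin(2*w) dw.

Integrate by parts twice (u = w^2, dv = sin(2*w) dw).
An antiderivative is F(w) = -w**2*cos(2*w)/2 + w*sin(2*w)/2 + cos(2*w)/4.
Then F(pi/4) - F(0) = (pi/8) - (1/4) = -1/4 + pi/8.

-1/4 + pi/8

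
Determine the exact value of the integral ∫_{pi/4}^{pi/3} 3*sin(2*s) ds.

3/4

An antiderivative is F(s) = -3*cos(2*s)/2.
Then F(pi/3) - F(pi/4) = (3/4) - (0) = 3/4.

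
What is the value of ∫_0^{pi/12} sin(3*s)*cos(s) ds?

5/16 - sqrt(3)/8

Use the identity sin(3*s)cos(s) = [sin(4*s) + sin(2*s)]/2.
An antiderivative is F(s) = -cos(2*s)/4 - cos(4*s)/8.
Then F(pi/12) - F(0) = (-sqrt(3)/8 - 1/16) - (-3/8) = 5/16 - sqrt(3)/8.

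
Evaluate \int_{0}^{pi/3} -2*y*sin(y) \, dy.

-sqrt(3) + pi/3

Integrate by parts once (u = y, dv = -2*sin(y) dy).
An antiderivative is F(y) = 2*y*cos(y) - 2*sin(y).
Then F(pi/3) - F(0) = (-sqrt(3) + pi/3) - (0) = -sqrt(3) + pi/3.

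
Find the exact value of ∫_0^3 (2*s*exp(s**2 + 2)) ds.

-exp(2) + exp(11)

Let u = s**2 + 2, so du = 2*s ds. When s = 0, u = 2; when s = 3, u = 11.
The integral becomes ∫ exp(u) du from 2 to 11, with antiderivative exp(u).
Back in s: F(s) = exp(s**2 + 2).
Then F(3) - F(0) = (exp(11)) - (exp(2)) = -exp(2) + exp(11).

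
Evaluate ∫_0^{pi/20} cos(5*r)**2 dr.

Use the identity cos^2(5*r) = (1 + cos(10*r))/2.
An antiderivative is F(r) = r/2 + sin(10*r)/20.
Then F(pi/20) - F(0) = (1/20 + pi/40) - (0) = 1/20 + pi/40.

1/20 + pi/40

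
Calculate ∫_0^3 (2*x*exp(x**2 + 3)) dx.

-exp(3) + exp(12)

Let u = x**2 + 3, so du = 2*x dx. When x = 0, u = 3; when x = 3, u = 12.
The integral becomes ∫ exp(u) du from 3 to 12, with antiderivative exp(u).
Back in x: F(x) = exp(x**2 + 3).
Then F(3) - F(0) = (exp(12)) - (exp(3)) = -exp(3) + exp(12).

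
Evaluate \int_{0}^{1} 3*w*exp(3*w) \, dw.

1/3 + 2*exp(3)/3

Integrate by parts once (u = w, dv = 3*exp(3*w) dw).
An antiderivative is F(w) = (3*w - 1)*exp(3*w)/3.
Then F(1) - F(0) = (2*exp(3)/3) - (-1/3) = 1/3 + 2*exp(3)/3.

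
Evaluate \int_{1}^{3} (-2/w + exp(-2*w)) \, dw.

An antiderivative is F(w) = -2*log(w) - exp(-2*w)/2.
Then F(3) - F(1) = (-2*log(3) - exp(-6)/2) - (-exp(-2)/2) = (-4*exp(6)*log(3) - 1 + exp(4))*exp(-6)/2.

(-4*exp(6)*log(3) - 1 + exp(4))*exp(-6)/2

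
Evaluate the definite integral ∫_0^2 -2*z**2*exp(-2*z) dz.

(13 - exp(4))*exp(-4)/2

Integrate by parts twice (u = z^2, dv = -2*exp(-2*z) dz).
An antiderivative is F(z) = (2*z**2 + 2*z + 1)*exp(-2*z)/2.
Then F(2) - F(0) = (13*exp(-4)/2) - (1/2) = (13 - exp(4))*exp(-4)/2.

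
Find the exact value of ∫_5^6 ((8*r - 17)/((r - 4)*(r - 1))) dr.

-log(2) + 3*log(5)

Factor the denominator: r**2 - 5*r + 4 = (r - 1)(r - 4).
Partial fractions: (8*r - 17)/((r - 4)*(r - 1)) = 3/(r - 1) + 5/(r - 4).
An antiderivative is F(r) = 5*log(r - 4) + 3*log(r - 1).
Then F(6) - F(5) = (5*log(2) + 3*log(5)) - (log(64)) = -log(2) + 3*log(5).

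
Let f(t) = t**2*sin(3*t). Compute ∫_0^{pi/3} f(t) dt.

-4/27 + pi**2/27

Integrate by parts twice (u = t^2, dv = sin(3*t) dt).
An antiderivative is F(t) = -t**2*cos(3*t)/3 + 2*t*sin(3*t)/9 + 2*cos(3*t)/27.
Then F(pi/3) - F(0) = (-2/27 + pi**2/27) - (2/27) = -4/27 + pi**2/27.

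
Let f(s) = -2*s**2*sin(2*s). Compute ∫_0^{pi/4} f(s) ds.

Integrate by parts twice (u = s^2, dv = -2*sin(2*s) ds).
An antiderivative is F(s) = s**2*cos(2*s) - s*sin(2*s) - cos(2*s)/2.
Then F(pi/4) - F(0) = (-pi/4) - (-1/2) = 1/2 - pi/4.

1/2 - pi/4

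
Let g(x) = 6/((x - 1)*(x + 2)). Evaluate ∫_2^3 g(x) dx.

log(64/25)

Factor the denominator: x**2 + x - 2 = (x + 2)(x - 1).
Partial fractions: 6/((x - 1)*(x + 2)) = -2/(x + 2) + 2/(x - 1).
An antiderivative is F(x) = 2*log(x - 1) - 2*log(x + 2).
Then F(3) - F(2) = (log(4/25)) - (-log(16)) = log(64/25).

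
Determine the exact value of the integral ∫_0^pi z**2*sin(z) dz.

-4 + pi**2

Integrate by parts twice (u = z^2, dv = sin(z) dz).
An antiderivative is F(z) = -z**2*cos(z) + 2*z*sin(z) + 2*cos(z).
Then F(pi) - F(0) = (-2 + pi**2) - (2) = -4 + pi**2.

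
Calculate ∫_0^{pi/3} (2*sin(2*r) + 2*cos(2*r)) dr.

sqrt(3)/2 + 3/2

An antiderivative is F(r) = sin(2*r) - cos(2*r).
Then F(pi/3) - F(0) = (1/2 + sqrt(3)/2) - (-1) = sqrt(3)/2 + 3/2.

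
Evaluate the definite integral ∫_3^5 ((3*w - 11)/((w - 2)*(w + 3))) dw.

-5*log(3) + 8*log(2)

Factor the denominator: w**2 + w - 6 = (w + 3)(w - 2).
Partial fractions: (3*w - 11)/((w - 2)*(w + 3)) = 4/(w + 3) - 1/(w - 2).
An antiderivative is F(w) = -log(w - 2) + 4*log(w + 3).
Then F(5) - F(3) = (-log(3) + 12*log(2)) - (4*log(2) + 4*log(3)) = -5*log(3) + 8*log(2).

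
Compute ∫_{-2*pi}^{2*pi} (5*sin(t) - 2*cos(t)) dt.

An antiderivative is F(t) = -2*sin(t) - 5*cos(t).
Then F(2*pi) - F(-2*pi) = (-5) - (-5) = 0.

0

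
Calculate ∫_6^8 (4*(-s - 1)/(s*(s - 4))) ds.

-log(24)

Factor the denominator: s**2 - 4*s = s(s - 4).
Partial fractions: 4*(-s - 1)/(s*(s - 4)) = 1/s - 5/(s - 4).
An antiderivative is F(s) = log(s) - 5*log(s - 4).
Then F(8) - F(6) = (-7*log(2)) - (log(3/16)) = -log(24).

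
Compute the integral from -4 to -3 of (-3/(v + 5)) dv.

An antiderivative is F(v) = -3*log(v + 5).
Then F(-3) - F(-4) = (-log(8)) - (0) = -log(8).

-log(8)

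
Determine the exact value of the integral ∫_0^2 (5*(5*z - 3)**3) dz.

580

Let u = 5*z - 3, so du = 5 dz. When z = 0, u = -3; when z = 2, u = 7.
The integral becomes ∫ u**3 du from -3 to 7, with antiderivative u**4/4.
Back in z: F(z) = (5*z - 3)**4/4.
Then F(2) - F(0) = (2401/4) - (81/4) = 580.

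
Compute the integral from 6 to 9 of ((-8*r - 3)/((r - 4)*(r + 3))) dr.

-5*log(5) - log(2) + 3*log(3)

Factor the denominator: r**2 - r - 12 = (r + 3)(r - 4).
Partial fractions: (-8*r - 3)/((r - 4)*(r + 3)) = -3/(r + 3) - 5/(r - 4).
An antiderivative is F(r) = -5*log(r - 4) - 3*log(r + 3).
Then F(9) - F(6) = (-5*log(5) - 6*log(2) - 3*log(3)) - (-6*log(3) - 5*log(2)) = -5*log(5) - log(2) + 3*log(3).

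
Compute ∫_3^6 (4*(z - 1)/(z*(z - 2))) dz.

log(64)

Factor the denominator: z**2 - 2*z = z(z - 2).
Partial fractions: 4*(z - 1)/(z*(z - 2)) = 2/z + 2/(z - 2).
An antiderivative is F(z) = 2*log(z) + 2*log(z - 2).
Then F(6) - F(3) = (2*log(3) + 6*log(2)) - (log(9)) = log(64).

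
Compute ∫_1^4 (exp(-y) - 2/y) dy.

An antiderivative is F(y) = -2*log(y) - exp(-y).
Then F(4) - F(1) = (-4*log(2) - exp(-4)) - (-exp(-1)) = -4*log(2) - exp(-4) + exp(-1).

-4*log(2) - exp(-4) + exp(-1)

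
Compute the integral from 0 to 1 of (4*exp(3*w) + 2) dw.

2/3 + 4*exp(3)/3

An antiderivative is F(w) = 4*exp(3*w)/3 + 2*w.
Then F(1) - F(0) = (2 + 4*exp(3)/3) - (4/3) = 2/3 + 4*exp(3)/3.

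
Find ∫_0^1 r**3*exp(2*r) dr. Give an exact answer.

3/8 + exp(2)/8

Integrate by parts 3 times (u = r^3, dv = exp(2*r) dr).
An antiderivative is F(r) = (4*r**3 - 6*r**2 + 6*r - 3)*exp(2*r)/8.
Then F(1) - F(0) = (exp(2)/8) - (-3/8) = 3/8 + exp(2)/8.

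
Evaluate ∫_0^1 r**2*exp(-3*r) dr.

2/27 - 17*exp(-3)/27

Integrate by parts twice (u = r^2, dv = exp(-3*r) dr).
An antiderivative is F(r) = (-9*r**2 - 6*r - 2)*exp(-3*r)/27.
Then F(1) - F(0) = (-17*exp(-3)/27) - (-2/27) = 2/27 - 17*exp(-3)/27.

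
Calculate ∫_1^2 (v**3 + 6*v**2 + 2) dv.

79/4

By the power rule, an antiderivative is F(v) = v**4/4 + 2*v**3 + 2*v.
Then F(2) - F(1) = (24) - (17/4) = 79/4.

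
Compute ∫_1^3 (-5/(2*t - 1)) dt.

An antiderivative is F(t) = -5*log(2*t - 1)/2.
Then F(3) - F(1) = (-5*log(5)/2) - (0) = -5*log(5)/2.

-5*log(5)/2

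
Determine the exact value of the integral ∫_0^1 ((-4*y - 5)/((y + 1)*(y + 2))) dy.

log(4/27)

Factor the denominator: y**2 + 3*y + 2 = (y + 2)(y + 1).
Partial fractions: (-4*y - 5)/((y + 1)*(y + 2)) = -3/(y + 2) - 1/(y + 1).
An antiderivative is F(y) = -log(y + 1) - 3*log(y + 2).
Then F(1) - F(0) = (-log(54)) - (-log(8)) = log(4/27).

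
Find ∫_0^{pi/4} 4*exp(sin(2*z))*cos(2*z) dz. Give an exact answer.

Let u = sin(2*z), so du = 2*cos(2*z) dz. When z = 0, u = 0; when z = pi/4, u = 1.
The integral becomes 2·∫ exp(u) du from 0 to 1, with antiderivative 2*exp(u).
Back in z: F(z) = 2*exp(sin(2*z)).
Then F(pi/4) - F(0) = (2*E) - (2) = -2 + 2*E.

-2 + 2*E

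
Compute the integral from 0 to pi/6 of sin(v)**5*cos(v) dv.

1/384

Let u = sin(v), so du = cos(v) dv. When v = 0, u = 0; when v = pi/6, u = 1/2.
The integral becomes ∫ u**5 du from 0 to 1/2, with antiderivative u**6/6.
Back in v: F(v) = sin(v)**6/6.
Then F(pi/6) - F(0) = (1/384) - (0) = 1/384.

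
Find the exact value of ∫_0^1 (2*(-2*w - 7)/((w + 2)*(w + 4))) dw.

Factor the denominator: w**2 + 6*w + 8 = (w + 4)(w + 2).
Partial fractions: 2*(-2*w - 7)/((w + 2)*(w + 4)) = -1/(w + 4) - 3/(w + 2).
An antiderivative is F(w) = -3*log(w + 2) - log(w + 4).
Then F(1) - F(0) = (-3*log(3) - log(5)) - (-log(32)) = -3*log(3) - log(5) + 5*log(2).

-3*log(3) - log(5) + 5*log(2)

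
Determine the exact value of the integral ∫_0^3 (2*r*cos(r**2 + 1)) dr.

-sin(1) + sin(10)

Let u = r**2 + 1, so du = 2*r dr. When r = 0, u = 1; when r = 3, u = 10.
The integral becomes ∫ cos(u) du from 1 to 10, with antiderivative sin(u).
Back in r: F(r) = sin(r**2 + 1).
Then F(3) - F(0) = (sin(10)) - (sin(1)) = -sin(1) + sin(10).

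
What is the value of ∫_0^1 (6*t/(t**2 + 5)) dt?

Let u = t**2 + 5, so du = 2*t dt. When t = 0, u = 5; when t = 1, u = 6.
The integral becomes 3·∫ 1/u du from 5 to 6, with antiderivative 3*log(u).
Back in t: F(t) = 3*log(t**2 + 5).
Then F(1) - F(0) = (3*log(2) + 3*log(3)) - (3*log(5)) = -3*log(5) + 3*log(2) + 3*log(3).

-3*log(5) + 3*log(2) + 3*log(3)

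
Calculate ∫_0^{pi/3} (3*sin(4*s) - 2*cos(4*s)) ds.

An antiderivative is F(s) = -sin(4*s)/2 - 3*cos(4*s)/4.
Then F(pi/3) - F(0) = (3/8 + sqrt(3)/4) - (-3/4) = sqrt(3)/4 + 9/8.

sqrt(3)/4 + 9/8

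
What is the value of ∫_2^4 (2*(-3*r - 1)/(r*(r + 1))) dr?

Factor the denominator: r**2 + r = (r + 1)r.
Partial fractions: 2*(-3*r - 1)/(r*(r + 1)) = -4/(r + 1) - 2/r.
An antiderivative is F(r) = -2*log(r) - 4*log(r + 1).
Then F(4) - F(2) = (-4*log(5) - 4*log(2)) - (-4*log(3) - 2*log(2)) = -4*log(5) - 2*log(2) + 4*log(3).

-4*log(5) - 2*log(2) + 4*log(3)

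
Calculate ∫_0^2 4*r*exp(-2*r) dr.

1 - 5*exp(-4)

Integrate by parts once (u = r, dv = 4*exp(-2*r) dr).
An antiderivative is F(r) = (-2*r - 1)*exp(-2*r).
Then F(2) - F(0) = (-5*exp(-4)) - (-1) = 1 - 5*exp(-4).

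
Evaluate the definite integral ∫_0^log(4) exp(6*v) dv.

Let u = exp(v), so du = exp(v) dv. When v = 0, u = 1; when v = log(4), u = 4.
The integral becomes ∫ u**5 du from 1 to 4, with antiderivative u**6/6.
Back in v: F(v) = exp(6*v)/6.
Then F(log(4)) - F(0) = (2048/3) - (1/6) = 1365/2.

1365/2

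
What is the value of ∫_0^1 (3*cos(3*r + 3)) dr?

Let u = 3*r + 3, so du = 3 dr. When r = 0, u = 3; when r = 1, u = 6.
The integral becomes ∫ cos(u) du from 3 to 6, with antiderivative sin(u).
Back in r: F(r) = sin(3*r + 3).
Then F(1) - F(0) = (sin(6)) - (sin(3)) = sin(6) - sin(3).

sin(6) - sin(3)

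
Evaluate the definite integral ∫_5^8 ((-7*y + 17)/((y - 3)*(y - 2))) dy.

Factor the denominator: y**2 - 5*y + 6 = (y - 2)(y - 3).
Partial fractions: (-7*y + 17)/((y - 3)*(y - 2)) = -3/(y - 2) - 4/(y - 3).
An antiderivative is F(y) = -4*log(y - 3) - 3*log(y - 2).
Then F(8) - F(5) = (-4*log(5) - 3*log(3) - 3*log(2)) - (-3*log(3) - 4*log(2)) = -4*log(5) + log(2).

-4*log(5) + log(2)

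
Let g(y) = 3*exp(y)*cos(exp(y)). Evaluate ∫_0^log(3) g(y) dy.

-3*sin(1) + 3*sin(3)

Let u = exp(y), so du = exp(y) dy. When y = 0, u = 1; when y = log(3), u = 3.
The integral becomes 3·∫ cos(u) du from 1 to 3, with antiderivative 3*sin(u).
Back in y: F(y) = 3*sin(exp(y)).
Then F(log(3)) - F(0) = (3*sin(3)) - (3*sin(1)) = -3*sin(1) + 3*sin(3).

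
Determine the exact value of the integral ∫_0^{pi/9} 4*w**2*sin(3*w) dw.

Integrate by parts twice (u = w^2, dv = 4*sin(3*w) dw).
An antiderivative is F(w) = -4*w**2*cos(3*w)/3 + 8*w*sin(3*w)/9 + 8*cos(3*w)/27.
Then F(pi/9) - F(0) = (-2*pi**2/243 + 4/27 + 4*sqrt(3)*pi/81) - (8/27) = -4/27 - 2*pi**2/243 + 4*sqrt(3)*pi/81.

-4/27 - 2*pi**2/243 + 4*sqrt(3)*pi/81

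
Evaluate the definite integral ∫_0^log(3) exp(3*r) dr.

Let u = exp(r), so du = exp(r) dr. When r = 0, u = 1; when r = log(3), u = 3.
The integral becomes ∫ u**2 du from 1 to 3, with antiderivative u**3/3.
Back in r: F(r) = exp(3*r)/3.
Then F(log(3)) - F(0) = (9) - (1/3) = 26/3.

26/3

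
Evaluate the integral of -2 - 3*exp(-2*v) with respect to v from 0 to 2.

-11/2 + 3*exp(-4)/2

An antiderivative is F(v) = -2*v + 3*exp(-2*v)/2.
Then F(2) - F(0) = (-4 + 3*exp(-4)/2) - (3/2) = -11/2 + 3*exp(-4)/2.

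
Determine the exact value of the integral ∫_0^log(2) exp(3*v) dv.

7/3

Let u = exp(v), so du = exp(v) dv. When v = 0, u = 1; when v = log(2), u = 2.
The integral becomes ∫ u**2 du from 1 to 2, with antiderivative u**3/3.
Back in v: F(v) = exp(3*v)/3.
Then F(log(2)) - F(0) = (8/3) - (1/3) = 7/3.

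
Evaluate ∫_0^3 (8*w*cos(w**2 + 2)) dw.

4*sin(11) - 4*sin(2)

Let u = w**2 + 2, so du = 2*w dw. When w = 0, u = 2; when w = 3, u = 11.
The integral becomes 4·∫ cos(u) du from 2 to 11, with antiderivative 4*sin(u).
Back in w: F(w) = 4*sin(w**2 + 2).
Then F(3) - F(0) = (4*sin(11)) - (4*sin(2)) = 4*sin(11) - 4*sin(2).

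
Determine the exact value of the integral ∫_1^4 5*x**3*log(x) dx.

Integrate by parts once (u = ln x, dv = 5*x**3 dx).
An antiderivative is F(x) = 5*x**4*(4*log(x) - 1)/16.
Then F(4) - F(1) = (-80 + 640*log(2)) - (-5/16) = -1275/16 + 640*log(2).

-1275/16 + 640*log(2)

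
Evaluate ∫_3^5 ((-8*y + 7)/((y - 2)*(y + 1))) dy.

Factor the denominator: y**2 - y - 2 = (y + 1)(y - 2).
Partial fractions: (-8*y + 7)/((y - 2)*(y + 1)) = -5/(y + 1) - 3/(y - 2).
An antiderivative is F(y) = -3*log(y - 2) - 5*log(y + 1).
Then F(5) - F(3) = (-8*log(3) - 5*log(2)) - (-10*log(2)) = -8*log(3) + 5*log(2).

-8*log(3) + 5*log(2)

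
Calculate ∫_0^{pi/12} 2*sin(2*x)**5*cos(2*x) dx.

1/384

Let u = sin(2*x), so du = 2*cos(2*x) dx. When x = 0, u = 0; when x = pi/12, u = 1/2.
The integral becomes ∫ u**5 du from 0 to 1/2, with antiderivative u**6/6.
Back in x: F(x) = sin(2*x)**6/6.
Then F(pi/12) - F(0) = (1/384) - (0) = 1/384.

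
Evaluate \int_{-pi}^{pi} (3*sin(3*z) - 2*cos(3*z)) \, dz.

0

An antiderivative is F(z) = -2*sin(3*z)/3 - cos(3*z).
Then F(pi) - F(-pi) = (1) - (1) = 0.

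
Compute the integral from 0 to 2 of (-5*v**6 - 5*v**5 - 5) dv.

-3250/21

By the power rule, an antiderivative is F(v) = -5*v**7/7 - 5*v**6/6 - 5*v.
Then F(2) - F(0) = (-3250/21) - (0) = -3250/21.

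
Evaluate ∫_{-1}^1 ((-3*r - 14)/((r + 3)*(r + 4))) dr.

-5*log(2) - 2*log(3) + 2*log(5)

Factor the denominator: r**2 + 7*r + 12 = (r + 4)(r + 3).
Partial fractions: (-3*r - 14)/((r + 3)*(r + 4)) = 2/(r + 4) - 5/(r + 3).
An antiderivative is F(r) = -5*log(r + 3) + 2*log(r + 4).
Then F(1) - F(-1) = (-10*log(2) + 2*log(5)) - (log(9/32)) = -5*log(2) - 2*log(3) + 2*log(5).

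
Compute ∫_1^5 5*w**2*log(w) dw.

Integrate by parts once (u = ln w, dv = 5*w**2 dw).
An antiderivative is F(w) = 5*w**3*(3*log(w) - 1)/9.
Then F(5) - F(1) = (-625/9 + 625*log(5)/3) - (-5/9) = -620/9 + 625*log(5)/3.

-620/9 + 625*log(5)/3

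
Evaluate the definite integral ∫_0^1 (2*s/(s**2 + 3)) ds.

log(4/3)

Let u = s**2 + 3, so du = 2*s ds. When s = 0, u = 3; when s = 1, u = 4.
The integral becomes ∫ 1/u du from 3 to 4, with antiderivative log(u).
Back in s: F(s) = log(s**2 + 3).
Then F(1) - F(0) = (log(4)) - (log(3)) = log(4/3).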